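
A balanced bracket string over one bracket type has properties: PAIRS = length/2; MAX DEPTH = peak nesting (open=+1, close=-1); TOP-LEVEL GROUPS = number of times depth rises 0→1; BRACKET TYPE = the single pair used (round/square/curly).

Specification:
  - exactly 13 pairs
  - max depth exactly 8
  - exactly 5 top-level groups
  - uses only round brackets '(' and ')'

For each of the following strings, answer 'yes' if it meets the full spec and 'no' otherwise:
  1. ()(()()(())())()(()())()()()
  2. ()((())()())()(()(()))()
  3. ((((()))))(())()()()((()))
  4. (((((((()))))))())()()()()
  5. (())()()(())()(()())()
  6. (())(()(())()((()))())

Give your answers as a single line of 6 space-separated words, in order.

Answer: no no no yes no no

Derivation:
String 1 '()(()()(())())()(()())()()()': depth seq [1 0 1 2 1 2 1 2 3 2 1 2 1 0 1 0 1 2 1 2 1 0 1 0 1 0 1 0]
  -> pairs=14 depth=3 groups=7 -> no
String 2 '()((())()())()(()(()))()': depth seq [1 0 1 2 3 2 1 2 1 2 1 0 1 0 1 2 1 2 3 2 1 0 1 0]
  -> pairs=12 depth=3 groups=5 -> no
String 3 '((((()))))(())()()()((()))': depth seq [1 2 3 4 5 4 3 2 1 0 1 2 1 0 1 0 1 0 1 0 1 2 3 2 1 0]
  -> pairs=13 depth=5 groups=6 -> no
String 4 '(((((((()))))))())()()()()': depth seq [1 2 3 4 5 6 7 8 7 6 5 4 3 2 1 2 1 0 1 0 1 0 1 0 1 0]
  -> pairs=13 depth=8 groups=5 -> yes
String 5 '(())()()(())()(()())()': depth seq [1 2 1 0 1 0 1 0 1 2 1 0 1 0 1 2 1 2 1 0 1 0]
  -> pairs=11 depth=2 groups=7 -> no
String 6 '(())(()(())()((()))())': depth seq [1 2 1 0 1 2 1 2 3 2 1 2 1 2 3 4 3 2 1 2 1 0]
  -> pairs=11 depth=4 groups=2 -> no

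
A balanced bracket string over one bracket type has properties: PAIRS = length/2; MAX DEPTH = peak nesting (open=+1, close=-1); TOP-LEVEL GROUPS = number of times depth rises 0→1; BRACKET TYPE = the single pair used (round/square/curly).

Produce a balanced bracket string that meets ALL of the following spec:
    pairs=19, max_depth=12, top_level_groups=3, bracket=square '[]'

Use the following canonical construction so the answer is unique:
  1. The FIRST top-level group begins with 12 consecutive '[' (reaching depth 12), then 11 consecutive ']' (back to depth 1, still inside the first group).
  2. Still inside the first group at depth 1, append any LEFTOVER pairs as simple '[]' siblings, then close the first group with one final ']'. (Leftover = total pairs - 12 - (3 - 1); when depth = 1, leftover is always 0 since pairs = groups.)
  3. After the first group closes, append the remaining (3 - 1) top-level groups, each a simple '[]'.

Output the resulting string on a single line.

Answer: [[[[[[[[[[[[]]]]]]]]]]][][][][][]][][]

Derivation:
Spec: pairs=19 depth=12 groups=3
Leftover pairs = 19 - 12 - (3-1) = 5
First group: deep chain of depth 12 + 5 sibling pairs
Remaining 2 groups: simple '[]' each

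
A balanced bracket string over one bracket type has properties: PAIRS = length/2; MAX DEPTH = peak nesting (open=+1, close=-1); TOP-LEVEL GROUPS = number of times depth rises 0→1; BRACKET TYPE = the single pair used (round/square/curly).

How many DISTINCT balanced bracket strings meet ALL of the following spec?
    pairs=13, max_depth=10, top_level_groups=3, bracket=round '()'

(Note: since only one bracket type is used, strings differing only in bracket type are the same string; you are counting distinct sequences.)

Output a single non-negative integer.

Answer: 57

Derivation:
Spec: pairs=13 depth=10 groups=3
Count(depth <= 10) = 149223
Count(depth <= 9) = 149166
Count(depth == 10) = 149223 - 149166 = 57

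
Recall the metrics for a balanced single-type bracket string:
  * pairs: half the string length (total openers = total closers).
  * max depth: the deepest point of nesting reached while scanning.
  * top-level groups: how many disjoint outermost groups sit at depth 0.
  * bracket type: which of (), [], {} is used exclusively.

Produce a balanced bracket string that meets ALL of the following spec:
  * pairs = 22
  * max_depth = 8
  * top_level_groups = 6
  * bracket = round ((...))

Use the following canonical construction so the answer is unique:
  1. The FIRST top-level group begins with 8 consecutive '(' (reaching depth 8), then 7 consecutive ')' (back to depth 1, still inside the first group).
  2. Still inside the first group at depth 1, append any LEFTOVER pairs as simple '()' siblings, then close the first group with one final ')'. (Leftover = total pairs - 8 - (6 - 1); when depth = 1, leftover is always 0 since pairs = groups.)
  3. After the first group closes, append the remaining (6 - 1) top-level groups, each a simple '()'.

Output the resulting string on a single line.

Answer: (((((((()))))))()()()()()()()()())()()()()()

Derivation:
Spec: pairs=22 depth=8 groups=6
Leftover pairs = 22 - 8 - (6-1) = 9
First group: deep chain of depth 8 + 9 sibling pairs
Remaining 5 groups: simple '()' each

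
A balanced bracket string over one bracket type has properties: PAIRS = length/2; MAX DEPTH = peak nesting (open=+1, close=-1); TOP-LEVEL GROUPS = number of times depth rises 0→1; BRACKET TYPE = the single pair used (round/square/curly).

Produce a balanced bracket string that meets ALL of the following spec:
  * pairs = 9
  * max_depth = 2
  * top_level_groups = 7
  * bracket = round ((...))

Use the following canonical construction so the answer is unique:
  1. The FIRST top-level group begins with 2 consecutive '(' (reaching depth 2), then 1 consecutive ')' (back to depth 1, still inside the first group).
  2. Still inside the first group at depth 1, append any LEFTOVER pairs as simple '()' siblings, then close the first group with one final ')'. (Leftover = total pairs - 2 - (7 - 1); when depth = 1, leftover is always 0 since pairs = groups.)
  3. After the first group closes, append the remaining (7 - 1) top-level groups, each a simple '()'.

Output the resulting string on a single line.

Answer: (()())()()()()()()

Derivation:
Spec: pairs=9 depth=2 groups=7
Leftover pairs = 9 - 2 - (7-1) = 1
First group: deep chain of depth 2 + 1 sibling pairs
Remaining 6 groups: simple '()' each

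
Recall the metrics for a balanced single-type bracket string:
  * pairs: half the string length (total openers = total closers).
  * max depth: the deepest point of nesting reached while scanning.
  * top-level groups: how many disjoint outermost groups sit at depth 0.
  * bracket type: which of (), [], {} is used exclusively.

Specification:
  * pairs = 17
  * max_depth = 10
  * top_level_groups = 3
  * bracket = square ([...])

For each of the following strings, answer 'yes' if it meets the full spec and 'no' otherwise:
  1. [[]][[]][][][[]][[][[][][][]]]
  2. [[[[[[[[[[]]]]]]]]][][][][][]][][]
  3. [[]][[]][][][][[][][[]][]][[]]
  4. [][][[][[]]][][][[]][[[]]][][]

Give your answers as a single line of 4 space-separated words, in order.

Answer: no yes no no

Derivation:
String 1 '[[]][[]][][][[]][[][[][][][]]]': depth seq [1 2 1 0 1 2 1 0 1 0 1 0 1 2 1 0 1 2 1 2 3 2 3 2 3 2 3 2 1 0]
  -> pairs=15 depth=3 groups=6 -> no
String 2 '[[[[[[[[[[]]]]]]]]][][][][][]][][]': depth seq [1 2 3 4 5 6 7 8 9 10 9 8 7 6 5 4 3 2 1 2 1 2 1 2 1 2 1 2 1 0 1 0 1 0]
  -> pairs=17 depth=10 groups=3 -> yes
String 3 '[[]][[]][][][][[][][[]][]][[]]': depth seq [1 2 1 0 1 2 1 0 1 0 1 0 1 0 1 2 1 2 1 2 3 2 1 2 1 0 1 2 1 0]
  -> pairs=15 depth=3 groups=7 -> no
String 4 '[][][[][[]]][][][[]][[[]]][][]': depth seq [1 0 1 0 1 2 1 2 3 2 1 0 1 0 1 0 1 2 1 0 1 2 3 2 1 0 1 0 1 0]
  -> pairs=15 depth=3 groups=9 -> no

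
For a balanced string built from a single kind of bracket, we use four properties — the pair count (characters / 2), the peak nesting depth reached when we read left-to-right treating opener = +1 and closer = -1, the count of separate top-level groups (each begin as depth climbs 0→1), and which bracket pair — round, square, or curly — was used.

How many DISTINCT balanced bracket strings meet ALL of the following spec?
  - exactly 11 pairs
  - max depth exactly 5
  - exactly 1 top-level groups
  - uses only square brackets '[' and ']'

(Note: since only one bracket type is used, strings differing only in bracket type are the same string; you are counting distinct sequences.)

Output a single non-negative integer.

Answer: 5661

Derivation:
Spec: pairs=11 depth=5 groups=1
Count(depth <= 5) = 9842
Count(depth <= 4) = 4181
Count(depth == 5) = 9842 - 4181 = 5661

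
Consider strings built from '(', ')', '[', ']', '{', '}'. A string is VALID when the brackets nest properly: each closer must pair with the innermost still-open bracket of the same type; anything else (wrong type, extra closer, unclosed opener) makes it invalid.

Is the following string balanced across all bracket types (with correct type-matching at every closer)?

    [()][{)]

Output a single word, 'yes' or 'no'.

pos 0: push '['; stack = [
pos 1: push '('; stack = [(
pos 2: ')' matches '('; pop; stack = [
pos 3: ']' matches '['; pop; stack = (empty)
pos 4: push '['; stack = [
pos 5: push '{'; stack = [{
pos 6: saw closer ')' but top of stack is '{' (expected '}') → INVALID
Verdict: type mismatch at position 6: ')' closes '{' → no

Answer: no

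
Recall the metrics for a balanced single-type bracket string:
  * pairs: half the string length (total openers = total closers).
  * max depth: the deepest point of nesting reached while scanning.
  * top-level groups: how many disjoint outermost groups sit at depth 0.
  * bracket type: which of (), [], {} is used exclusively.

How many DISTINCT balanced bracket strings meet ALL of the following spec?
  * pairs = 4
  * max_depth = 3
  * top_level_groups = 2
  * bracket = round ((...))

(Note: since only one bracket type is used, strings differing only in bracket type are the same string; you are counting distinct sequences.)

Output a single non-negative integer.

Spec: pairs=4 depth=3 groups=2
Count(depth <= 3) = 5
Count(depth <= 2) = 3
Count(depth == 3) = 5 - 3 = 2

Answer: 2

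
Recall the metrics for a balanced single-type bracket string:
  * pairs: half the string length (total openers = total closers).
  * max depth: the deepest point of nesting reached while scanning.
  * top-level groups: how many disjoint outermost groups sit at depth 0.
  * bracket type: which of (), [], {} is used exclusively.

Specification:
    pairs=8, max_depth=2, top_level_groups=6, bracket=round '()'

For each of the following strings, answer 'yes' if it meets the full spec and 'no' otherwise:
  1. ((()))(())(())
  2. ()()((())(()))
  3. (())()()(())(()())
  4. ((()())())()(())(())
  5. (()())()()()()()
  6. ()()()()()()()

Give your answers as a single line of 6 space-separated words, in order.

Answer: no no no no yes no

Derivation:
String 1 '((()))(())(())': depth seq [1 2 3 2 1 0 1 2 1 0 1 2 1 0]
  -> pairs=7 depth=3 groups=3 -> no
String 2 '()()((())(()))': depth seq [1 0 1 0 1 2 3 2 1 2 3 2 1 0]
  -> pairs=7 depth=3 groups=3 -> no
String 3 '(())()()(())(()())': depth seq [1 2 1 0 1 0 1 0 1 2 1 0 1 2 1 2 1 0]
  -> pairs=9 depth=2 groups=5 -> no
String 4 '((()())())()(())(())': depth seq [1 2 3 2 3 2 1 2 1 0 1 0 1 2 1 0 1 2 1 0]
  -> pairs=10 depth=3 groups=4 -> no
String 5 '(()())()()()()()': depth seq [1 2 1 2 1 0 1 0 1 0 1 0 1 0 1 0]
  -> pairs=8 depth=2 groups=6 -> yes
String 6 '()()()()()()()': depth seq [1 0 1 0 1 0 1 0 1 0 1 0 1 0]
  -> pairs=7 depth=1 groups=7 -> no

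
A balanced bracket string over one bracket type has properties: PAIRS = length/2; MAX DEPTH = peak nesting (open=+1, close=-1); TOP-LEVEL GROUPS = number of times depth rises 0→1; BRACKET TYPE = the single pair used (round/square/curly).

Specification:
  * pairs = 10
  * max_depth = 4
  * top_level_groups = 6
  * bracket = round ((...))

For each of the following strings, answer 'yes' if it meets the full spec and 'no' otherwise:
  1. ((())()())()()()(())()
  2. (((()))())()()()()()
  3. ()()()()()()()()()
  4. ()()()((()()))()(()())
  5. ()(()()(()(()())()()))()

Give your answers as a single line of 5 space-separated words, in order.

String 1 '((())()())()()()(())()': depth seq [1 2 3 2 1 2 1 2 1 0 1 0 1 0 1 0 1 2 1 0 1 0]
  -> pairs=11 depth=3 groups=6 -> no
String 2 '(((()))())()()()()()': depth seq [1 2 3 4 3 2 1 2 1 0 1 0 1 0 1 0 1 0 1 0]
  -> pairs=10 depth=4 groups=6 -> yes
String 3 '()()()()()()()()()': depth seq [1 0 1 0 1 0 1 0 1 0 1 0 1 0 1 0 1 0]
  -> pairs=9 depth=1 groups=9 -> no
String 4 '()()()((()()))()(()())': depth seq [1 0 1 0 1 0 1 2 3 2 3 2 1 0 1 0 1 2 1 2 1 0]
  -> pairs=11 depth=3 groups=6 -> no
String 5 '()(()()(()(()())()()))()': depth seq [1 0 1 2 1 2 1 2 3 2 3 4 3 4 3 2 3 2 3 2 1 0 1 0]
  -> pairs=12 depth=4 groups=3 -> no

Answer: no yes no no no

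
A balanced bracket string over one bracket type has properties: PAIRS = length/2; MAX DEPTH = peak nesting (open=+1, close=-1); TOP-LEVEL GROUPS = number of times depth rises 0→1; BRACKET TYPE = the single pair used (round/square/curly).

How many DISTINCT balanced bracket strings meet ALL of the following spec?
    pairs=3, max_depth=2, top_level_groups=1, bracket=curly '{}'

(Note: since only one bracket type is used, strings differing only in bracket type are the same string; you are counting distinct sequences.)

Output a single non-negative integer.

Answer: 1

Derivation:
Spec: pairs=3 depth=2 groups=1
Count(depth <= 2) = 1
Count(depth <= 1) = 0
Count(depth == 2) = 1 - 0 = 1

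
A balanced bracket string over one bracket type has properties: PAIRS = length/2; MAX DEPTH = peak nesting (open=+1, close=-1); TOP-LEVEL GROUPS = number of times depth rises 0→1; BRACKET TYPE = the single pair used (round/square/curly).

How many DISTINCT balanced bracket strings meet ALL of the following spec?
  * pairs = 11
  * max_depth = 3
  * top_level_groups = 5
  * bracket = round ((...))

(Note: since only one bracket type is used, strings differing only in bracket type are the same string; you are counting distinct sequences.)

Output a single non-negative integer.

Answer: 1760

Derivation:
Spec: pairs=11 depth=3 groups=5
Count(depth <= 3) = 1970
Count(depth <= 2) = 210
Count(depth == 3) = 1970 - 210 = 1760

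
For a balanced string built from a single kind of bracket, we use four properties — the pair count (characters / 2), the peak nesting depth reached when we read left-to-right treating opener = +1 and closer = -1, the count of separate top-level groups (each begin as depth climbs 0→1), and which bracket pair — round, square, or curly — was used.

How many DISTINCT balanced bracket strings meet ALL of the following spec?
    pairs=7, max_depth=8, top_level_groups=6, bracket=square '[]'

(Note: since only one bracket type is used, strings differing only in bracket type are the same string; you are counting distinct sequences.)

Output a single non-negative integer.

Answer: 0

Derivation:
Spec: pairs=7 depth=8 groups=6
Count(depth <= 8) = 6
Count(depth <= 7) = 6
Count(depth == 8) = 6 - 6 = 0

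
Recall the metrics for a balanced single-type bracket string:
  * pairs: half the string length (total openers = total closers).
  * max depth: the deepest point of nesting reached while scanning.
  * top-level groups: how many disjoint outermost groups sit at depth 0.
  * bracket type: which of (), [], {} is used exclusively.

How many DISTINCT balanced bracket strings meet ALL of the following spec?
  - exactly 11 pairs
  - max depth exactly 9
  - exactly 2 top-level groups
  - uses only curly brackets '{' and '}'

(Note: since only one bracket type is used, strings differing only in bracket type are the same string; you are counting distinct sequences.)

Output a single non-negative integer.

Spec: pairs=11 depth=9 groups=2
Count(depth <= 9) = 16794
Count(depth <= 8) = 16762
Count(depth == 9) = 16794 - 16762 = 32

Answer: 32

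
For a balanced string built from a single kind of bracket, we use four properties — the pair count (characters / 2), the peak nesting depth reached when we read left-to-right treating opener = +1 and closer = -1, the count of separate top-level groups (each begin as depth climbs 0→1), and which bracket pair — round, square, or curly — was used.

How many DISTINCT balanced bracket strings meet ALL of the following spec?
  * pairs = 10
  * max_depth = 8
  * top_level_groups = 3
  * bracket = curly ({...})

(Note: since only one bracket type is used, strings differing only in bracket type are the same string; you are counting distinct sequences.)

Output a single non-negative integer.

Spec: pairs=10 depth=8 groups=3
Count(depth <= 8) = 3432
Count(depth <= 7) = 3429
Count(depth == 8) = 3432 - 3429 = 3

Answer: 3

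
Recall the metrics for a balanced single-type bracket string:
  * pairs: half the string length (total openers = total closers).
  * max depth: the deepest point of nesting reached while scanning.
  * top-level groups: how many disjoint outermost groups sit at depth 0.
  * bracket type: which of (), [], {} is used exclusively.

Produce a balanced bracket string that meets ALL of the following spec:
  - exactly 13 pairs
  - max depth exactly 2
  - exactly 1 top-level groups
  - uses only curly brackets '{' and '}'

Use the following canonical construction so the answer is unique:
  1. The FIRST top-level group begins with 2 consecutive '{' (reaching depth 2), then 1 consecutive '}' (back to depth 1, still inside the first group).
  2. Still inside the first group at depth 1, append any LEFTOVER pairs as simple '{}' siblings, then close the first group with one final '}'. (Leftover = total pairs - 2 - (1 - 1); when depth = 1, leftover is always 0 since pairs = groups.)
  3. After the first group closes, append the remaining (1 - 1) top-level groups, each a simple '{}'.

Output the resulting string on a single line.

Spec: pairs=13 depth=2 groups=1
Leftover pairs = 13 - 2 - (1-1) = 11
First group: deep chain of depth 2 + 11 sibling pairs
Remaining 0 groups: simple '{}' each

Answer: {{}{}{}{}{}{}{}{}{}{}{}{}}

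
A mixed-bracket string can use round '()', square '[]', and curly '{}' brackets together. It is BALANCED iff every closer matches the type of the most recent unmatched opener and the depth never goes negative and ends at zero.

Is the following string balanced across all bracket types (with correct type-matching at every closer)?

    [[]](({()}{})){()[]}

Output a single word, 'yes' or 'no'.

pos 0: push '['; stack = [
pos 1: push '['; stack = [[
pos 2: ']' matches '['; pop; stack = [
pos 3: ']' matches '['; pop; stack = (empty)
pos 4: push '('; stack = (
pos 5: push '('; stack = ((
pos 6: push '{'; stack = (({
pos 7: push '('; stack = (({(
pos 8: ')' matches '('; pop; stack = (({
pos 9: '}' matches '{'; pop; stack = ((
pos 10: push '{'; stack = (({
pos 11: '}' matches '{'; pop; stack = ((
pos 12: ')' matches '('; pop; stack = (
pos 13: ')' matches '('; pop; stack = (empty)
pos 14: push '{'; stack = {
pos 15: push '('; stack = {(
pos 16: ')' matches '('; pop; stack = {
pos 17: push '['; stack = {[
pos 18: ']' matches '['; pop; stack = {
pos 19: '}' matches '{'; pop; stack = (empty)
end: stack empty → VALID
Verdict: properly nested → yes

Answer: yes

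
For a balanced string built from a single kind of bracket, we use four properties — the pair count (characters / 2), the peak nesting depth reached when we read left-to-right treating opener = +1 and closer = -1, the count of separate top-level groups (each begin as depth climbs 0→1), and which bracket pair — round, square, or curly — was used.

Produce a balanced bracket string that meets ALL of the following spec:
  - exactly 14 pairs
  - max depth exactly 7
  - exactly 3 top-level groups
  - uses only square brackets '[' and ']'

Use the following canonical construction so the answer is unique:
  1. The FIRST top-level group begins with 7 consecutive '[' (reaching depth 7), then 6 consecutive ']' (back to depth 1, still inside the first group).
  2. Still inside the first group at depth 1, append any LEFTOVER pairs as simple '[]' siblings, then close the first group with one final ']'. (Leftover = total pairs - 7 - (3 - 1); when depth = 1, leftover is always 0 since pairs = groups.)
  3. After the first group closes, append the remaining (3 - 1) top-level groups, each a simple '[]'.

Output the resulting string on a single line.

Spec: pairs=14 depth=7 groups=3
Leftover pairs = 14 - 7 - (3-1) = 5
First group: deep chain of depth 7 + 5 sibling pairs
Remaining 2 groups: simple '[]' each

Answer: [[[[[[[]]]]]][][][][][]][][]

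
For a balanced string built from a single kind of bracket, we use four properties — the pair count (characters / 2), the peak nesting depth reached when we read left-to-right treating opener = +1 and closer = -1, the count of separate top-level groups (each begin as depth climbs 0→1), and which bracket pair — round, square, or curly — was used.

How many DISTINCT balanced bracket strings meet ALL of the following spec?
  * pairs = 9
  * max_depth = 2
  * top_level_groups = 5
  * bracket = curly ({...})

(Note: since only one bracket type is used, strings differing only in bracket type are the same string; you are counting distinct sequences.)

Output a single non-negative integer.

Spec: pairs=9 depth=2 groups=5
Count(depth <= 2) = 70
Count(depth <= 1) = 0
Count(depth == 2) = 70 - 0 = 70

Answer: 70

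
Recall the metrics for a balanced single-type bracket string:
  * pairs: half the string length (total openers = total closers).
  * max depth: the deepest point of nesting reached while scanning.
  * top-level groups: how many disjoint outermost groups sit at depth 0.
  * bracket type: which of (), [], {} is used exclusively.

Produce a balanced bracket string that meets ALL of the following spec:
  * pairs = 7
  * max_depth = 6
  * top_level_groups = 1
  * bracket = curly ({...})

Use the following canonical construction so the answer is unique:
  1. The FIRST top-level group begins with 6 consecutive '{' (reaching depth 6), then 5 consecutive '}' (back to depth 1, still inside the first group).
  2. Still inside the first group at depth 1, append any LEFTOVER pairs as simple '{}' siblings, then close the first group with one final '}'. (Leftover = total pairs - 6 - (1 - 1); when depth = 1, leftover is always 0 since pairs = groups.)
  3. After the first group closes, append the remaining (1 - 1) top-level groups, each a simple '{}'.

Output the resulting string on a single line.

Answer: {{{{{{}}}}}{}}

Derivation:
Spec: pairs=7 depth=6 groups=1
Leftover pairs = 7 - 6 - (1-1) = 1
First group: deep chain of depth 6 + 1 sibling pairs
Remaining 0 groups: simple '{}' each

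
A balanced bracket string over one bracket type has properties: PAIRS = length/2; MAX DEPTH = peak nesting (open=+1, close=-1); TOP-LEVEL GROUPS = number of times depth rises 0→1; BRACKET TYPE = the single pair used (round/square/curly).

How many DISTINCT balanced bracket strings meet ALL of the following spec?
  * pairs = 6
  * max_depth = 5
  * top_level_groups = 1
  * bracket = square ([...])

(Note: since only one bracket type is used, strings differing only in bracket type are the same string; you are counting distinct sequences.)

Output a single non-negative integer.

Answer: 7

Derivation:
Spec: pairs=6 depth=5 groups=1
Count(depth <= 5) = 41
Count(depth <= 4) = 34
Count(depth == 5) = 41 - 34 = 7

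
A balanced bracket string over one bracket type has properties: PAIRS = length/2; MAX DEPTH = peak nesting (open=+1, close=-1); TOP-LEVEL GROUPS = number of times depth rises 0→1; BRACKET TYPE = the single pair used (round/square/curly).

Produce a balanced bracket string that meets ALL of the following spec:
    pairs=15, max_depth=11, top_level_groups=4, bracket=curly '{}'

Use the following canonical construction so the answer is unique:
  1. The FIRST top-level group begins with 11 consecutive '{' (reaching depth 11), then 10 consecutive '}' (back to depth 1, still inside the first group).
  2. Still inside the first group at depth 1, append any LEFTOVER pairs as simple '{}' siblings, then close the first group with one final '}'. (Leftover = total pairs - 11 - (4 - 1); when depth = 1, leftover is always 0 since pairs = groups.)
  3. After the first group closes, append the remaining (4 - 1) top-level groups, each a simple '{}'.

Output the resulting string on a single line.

Spec: pairs=15 depth=11 groups=4
Leftover pairs = 15 - 11 - (4-1) = 1
First group: deep chain of depth 11 + 1 sibling pairs
Remaining 3 groups: simple '{}' each

Answer: {{{{{{{{{{{}}}}}}}}}}{}}{}{}{}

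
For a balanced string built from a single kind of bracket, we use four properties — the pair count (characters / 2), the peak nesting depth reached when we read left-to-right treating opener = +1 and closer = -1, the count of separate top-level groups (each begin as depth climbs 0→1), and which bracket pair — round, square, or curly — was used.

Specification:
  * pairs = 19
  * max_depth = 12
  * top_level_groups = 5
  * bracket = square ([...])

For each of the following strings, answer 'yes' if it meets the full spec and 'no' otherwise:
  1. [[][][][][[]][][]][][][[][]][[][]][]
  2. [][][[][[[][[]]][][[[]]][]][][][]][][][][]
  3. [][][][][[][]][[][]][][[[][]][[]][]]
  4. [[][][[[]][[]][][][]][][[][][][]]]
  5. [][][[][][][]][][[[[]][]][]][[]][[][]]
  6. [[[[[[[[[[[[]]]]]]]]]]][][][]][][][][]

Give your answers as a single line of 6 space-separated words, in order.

Answer: no no no no no yes

Derivation:
String 1 '[[][][][][[]][][]][][][[][]][[][]][]': depth seq [1 2 1 2 1 2 1 2 1 2 3 2 1 2 1 2 1 0 1 0 1 0 1 2 1 2 1 0 1 2 1 2 1 0 1 0]
  -> pairs=18 depth=3 groups=6 -> no
String 2 '[][][[][[[][[]]][][[[]]][]][][][]][][][][]': depth seq [1 0 1 0 1 2 1 2 3 4 3 4 5 4 3 2 3 2 3 4 5 4 3 2 3 2 1 2 1 2 1 2 1 0 1 0 1 0 1 0 1 0]
  -> pairs=21 depth=5 groups=7 -> no
String 3 '[][][][][[][]][[][]][][[[][]][[]][]]': depth seq [1 0 1 0 1 0 1 0 1 2 1 2 1 0 1 2 1 2 1 0 1 0 1 2 3 2 3 2 1 2 3 2 1 2 1 0]
  -> pairs=18 depth=3 groups=8 -> no
String 4 '[[][][[[]][[]][][][]][][[][][][]]]': depth seq [1 2 1 2 1 2 3 4 3 2 3 4 3 2 3 2 3 2 3 2 1 2 1 2 3 2 3 2 3 2 3 2 1 0]
  -> pairs=17 depth=4 groups=1 -> no
String 5 '[][][[][][][]][][[[[]][]][]][[]][[][]]': depth seq [1 0 1 0 1 2 1 2 1 2 1 2 1 0 1 0 1 2 3 4 3 2 3 2 1 2 1 0 1 2 1 0 1 2 1 2 1 0]
  -> pairs=19 depth=4 groups=7 -> no
String 6 '[[[[[[[[[[[[]]]]]]]]]]][][][]][][][][]': depth seq [1 2 3 4 5 6 7 8 9 10 11 12 11 10 9 8 7 6 5 4 3 2 1 2 1 2 1 2 1 0 1 0 1 0 1 0 1 0]
  -> pairs=19 depth=12 groups=5 -> yes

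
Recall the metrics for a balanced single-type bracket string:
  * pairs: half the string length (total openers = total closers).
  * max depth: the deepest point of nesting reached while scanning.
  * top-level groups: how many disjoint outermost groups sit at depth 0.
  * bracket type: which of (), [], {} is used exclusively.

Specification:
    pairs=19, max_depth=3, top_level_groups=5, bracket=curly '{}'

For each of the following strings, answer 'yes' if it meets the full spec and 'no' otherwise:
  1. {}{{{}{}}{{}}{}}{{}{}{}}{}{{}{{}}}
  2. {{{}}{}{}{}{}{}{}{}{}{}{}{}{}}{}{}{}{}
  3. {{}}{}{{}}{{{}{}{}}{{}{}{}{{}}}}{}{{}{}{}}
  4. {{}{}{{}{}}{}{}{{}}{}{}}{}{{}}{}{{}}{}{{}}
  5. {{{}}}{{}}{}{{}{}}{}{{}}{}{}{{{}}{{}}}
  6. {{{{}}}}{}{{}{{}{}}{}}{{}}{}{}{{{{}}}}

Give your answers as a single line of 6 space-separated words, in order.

Answer: no yes no no no no

Derivation:
String 1 '{}{{{}{}}{{}}{}}{{}{}{}}{}{{}{{}}}': depth seq [1 0 1 2 3 2 3 2 1 2 3 2 1 2 1 0 1 2 1 2 1 2 1 0 1 0 1 2 1 2 3 2 1 0]
  -> pairs=17 depth=3 groups=5 -> no
String 2 '{{{}}{}{}{}{}{}{}{}{}{}{}{}{}}{}{}{}{}': depth seq [1 2 3 2 1 2 1 2 1 2 1 2 1 2 1 2 1 2 1 2 1 2 1 2 1 2 1 2 1 0 1 0 1 0 1 0 1 0]
  -> pairs=19 depth=3 groups=5 -> yes
String 3 '{{}}{}{{}}{{{}{}{}}{{}{}{}{{}}}}{}{{}{}{}}': depth seq [1 2 1 0 1 0 1 2 1 0 1 2 3 2 3 2 3 2 1 2 3 2 3 2 3 2 3 4 3 2 1 0 1 0 1 2 1 2 1 2 1 0]
  -> pairs=21 depth=4 groups=6 -> no
String 4 '{{}{}{{}{}}{}{}{{}}{}{}}{}{{}}{}{{}}{}{{}}': depth seq [1 2 1 2 1 2 3 2 3 2 1 2 1 2 1 2 3 2 1 2 1 2 1 0 1 0 1 2 1 0 1 0 1 2 1 0 1 0 1 2 1 0]
  -> pairs=21 depth=3 groups=7 -> no
String 5 '{{{}}}{{}}{}{{}{}}{}{{}}{}{}{{{}}{{}}}': depth seq [1 2 3 2 1 0 1 2 1 0 1 0 1 2 1 2 1 0 1 0 1 2 1 0 1 0 1 0 1 2 3 2 1 2 3 2 1 0]
  -> pairs=19 depth=3 groups=9 -> no
String 6 '{{{{}}}}{}{{}{{}{}}{}}{{}}{}{}{{{{}}}}': depth seq [1 2 3 4 3 2 1 0 1 0 1 2 1 2 3 2 3 2 1 2 1 0 1 2 1 0 1 0 1 0 1 2 3 4 3 2 1 0]
  -> pairs=19 depth=4 groups=7 -> no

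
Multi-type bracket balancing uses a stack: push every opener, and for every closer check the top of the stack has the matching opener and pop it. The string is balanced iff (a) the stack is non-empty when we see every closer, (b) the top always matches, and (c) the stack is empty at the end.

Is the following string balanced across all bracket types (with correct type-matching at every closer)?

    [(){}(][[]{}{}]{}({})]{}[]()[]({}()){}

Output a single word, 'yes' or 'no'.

pos 0: push '['; stack = [
pos 1: push '('; stack = [(
pos 2: ')' matches '('; pop; stack = [
pos 3: push '{'; stack = [{
pos 4: '}' matches '{'; pop; stack = [
pos 5: push '('; stack = [(
pos 6: saw closer ']' but top of stack is '(' (expected ')') → INVALID
Verdict: type mismatch at position 6: ']' closes '(' → no

Answer: no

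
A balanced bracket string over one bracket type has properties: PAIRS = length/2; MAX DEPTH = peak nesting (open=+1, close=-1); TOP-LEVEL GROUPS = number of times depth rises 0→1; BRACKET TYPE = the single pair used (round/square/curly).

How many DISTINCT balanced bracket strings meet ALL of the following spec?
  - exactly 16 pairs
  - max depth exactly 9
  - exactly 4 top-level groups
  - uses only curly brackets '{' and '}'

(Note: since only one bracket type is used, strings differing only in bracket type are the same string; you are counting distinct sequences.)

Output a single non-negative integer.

Answer: 39204

Derivation:
Spec: pairs=16 depth=9 groups=4
Count(depth <= 9) = 4336965
Count(depth <= 8) = 4297761
Count(depth == 9) = 4336965 - 4297761 = 39204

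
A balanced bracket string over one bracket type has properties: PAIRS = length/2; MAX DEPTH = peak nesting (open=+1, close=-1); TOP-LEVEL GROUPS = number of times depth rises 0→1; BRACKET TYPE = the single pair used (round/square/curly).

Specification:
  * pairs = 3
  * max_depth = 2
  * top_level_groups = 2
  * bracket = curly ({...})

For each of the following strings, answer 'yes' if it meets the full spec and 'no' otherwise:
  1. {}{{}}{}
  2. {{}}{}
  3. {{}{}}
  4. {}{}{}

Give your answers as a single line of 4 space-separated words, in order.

Answer: no yes no no

Derivation:
String 1 '{}{{}}{}': depth seq [1 0 1 2 1 0 1 0]
  -> pairs=4 depth=2 groups=3 -> no
String 2 '{{}}{}': depth seq [1 2 1 0 1 0]
  -> pairs=3 depth=2 groups=2 -> yes
String 3 '{{}{}}': depth seq [1 2 1 2 1 0]
  -> pairs=3 depth=2 groups=1 -> no
String 4 '{}{}{}': depth seq [1 0 1 0 1 0]
  -> pairs=3 depth=1 groups=3 -> no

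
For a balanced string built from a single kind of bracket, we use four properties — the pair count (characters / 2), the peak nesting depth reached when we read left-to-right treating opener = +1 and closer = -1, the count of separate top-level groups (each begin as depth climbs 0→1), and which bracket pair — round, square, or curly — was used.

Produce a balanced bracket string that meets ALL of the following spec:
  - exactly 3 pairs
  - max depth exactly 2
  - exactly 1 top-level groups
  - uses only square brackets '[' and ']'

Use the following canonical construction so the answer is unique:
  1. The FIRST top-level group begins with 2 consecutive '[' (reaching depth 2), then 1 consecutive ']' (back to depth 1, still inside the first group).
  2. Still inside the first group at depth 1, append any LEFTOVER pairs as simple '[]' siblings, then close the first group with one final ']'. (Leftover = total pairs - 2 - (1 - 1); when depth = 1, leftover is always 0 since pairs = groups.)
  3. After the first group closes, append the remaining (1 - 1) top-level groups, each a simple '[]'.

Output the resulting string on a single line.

Spec: pairs=3 depth=2 groups=1
Leftover pairs = 3 - 2 - (1-1) = 1
First group: deep chain of depth 2 + 1 sibling pairs
Remaining 0 groups: simple '[]' each

Answer: [[][]]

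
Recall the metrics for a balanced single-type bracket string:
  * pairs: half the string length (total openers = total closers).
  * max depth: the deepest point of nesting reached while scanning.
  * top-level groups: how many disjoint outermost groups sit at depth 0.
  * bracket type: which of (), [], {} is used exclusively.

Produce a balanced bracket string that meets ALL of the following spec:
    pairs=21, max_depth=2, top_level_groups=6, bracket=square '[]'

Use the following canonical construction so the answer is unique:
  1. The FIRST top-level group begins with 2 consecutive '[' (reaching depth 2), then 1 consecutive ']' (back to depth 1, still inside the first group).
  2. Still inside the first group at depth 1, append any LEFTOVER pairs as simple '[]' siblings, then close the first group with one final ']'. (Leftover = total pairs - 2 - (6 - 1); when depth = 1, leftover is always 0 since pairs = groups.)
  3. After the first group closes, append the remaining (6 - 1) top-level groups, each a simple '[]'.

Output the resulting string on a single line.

Spec: pairs=21 depth=2 groups=6
Leftover pairs = 21 - 2 - (6-1) = 14
First group: deep chain of depth 2 + 14 sibling pairs
Remaining 5 groups: simple '[]' each

Answer: [[][][][][][][][][][][][][][][]][][][][][]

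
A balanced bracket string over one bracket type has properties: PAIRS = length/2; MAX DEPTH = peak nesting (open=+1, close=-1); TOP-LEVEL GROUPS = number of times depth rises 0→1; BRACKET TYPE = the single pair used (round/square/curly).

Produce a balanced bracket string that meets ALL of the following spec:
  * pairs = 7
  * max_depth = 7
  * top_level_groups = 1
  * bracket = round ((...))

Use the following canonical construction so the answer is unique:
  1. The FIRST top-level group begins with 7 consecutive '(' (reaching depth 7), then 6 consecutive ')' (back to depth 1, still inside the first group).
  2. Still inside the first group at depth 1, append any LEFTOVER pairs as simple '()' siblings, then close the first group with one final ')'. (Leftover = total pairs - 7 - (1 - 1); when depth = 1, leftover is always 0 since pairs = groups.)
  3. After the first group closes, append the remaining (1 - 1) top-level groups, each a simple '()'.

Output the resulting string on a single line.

Answer: ((((((()))))))

Derivation:
Spec: pairs=7 depth=7 groups=1
Leftover pairs = 7 - 7 - (1-1) = 0
First group: deep chain of depth 7 + 0 sibling pairs
Remaining 0 groups: simple '()' each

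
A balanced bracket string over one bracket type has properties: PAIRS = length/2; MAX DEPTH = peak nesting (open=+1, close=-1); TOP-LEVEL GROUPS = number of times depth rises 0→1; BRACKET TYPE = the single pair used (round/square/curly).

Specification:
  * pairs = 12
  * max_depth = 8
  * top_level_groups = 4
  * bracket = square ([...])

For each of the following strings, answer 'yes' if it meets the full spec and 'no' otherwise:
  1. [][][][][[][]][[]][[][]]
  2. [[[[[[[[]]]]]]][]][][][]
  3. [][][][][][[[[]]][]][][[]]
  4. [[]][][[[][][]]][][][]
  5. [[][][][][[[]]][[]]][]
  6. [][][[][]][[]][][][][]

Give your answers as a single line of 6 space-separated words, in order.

Answer: no yes no no no no

Derivation:
String 1 '[][][][][[][]][[]][[][]]': depth seq [1 0 1 0 1 0 1 0 1 2 1 2 1 0 1 2 1 0 1 2 1 2 1 0]
  -> pairs=12 depth=2 groups=7 -> no
String 2 '[[[[[[[[]]]]]]][]][][][]': depth seq [1 2 3 4 5 6 7 8 7 6 5 4 3 2 1 2 1 0 1 0 1 0 1 0]
  -> pairs=12 depth=8 groups=4 -> yes
String 3 '[][][][][][[[[]]][]][][[]]': depth seq [1 0 1 0 1 0 1 0 1 0 1 2 3 4 3 2 1 2 1 0 1 0 1 2 1 0]
  -> pairs=13 depth=4 groups=8 -> no
String 4 '[[]][][[[][][]]][][][]': depth seq [1 2 1 0 1 0 1 2 3 2 3 2 3 2 1 0 1 0 1 0 1 0]
  -> pairs=11 depth=3 groups=6 -> no
String 5 '[[][][][][[[]]][[]]][]': depth seq [1 2 1 2 1 2 1 2 1 2 3 4 3 2 1 2 3 2 1 0 1 0]
  -> pairs=11 depth=4 groups=2 -> no
String 6 '[][][[][]][[]][][][][]': depth seq [1 0 1 0 1 2 1 2 1 0 1 2 1 0 1 0 1 0 1 0 1 0]
  -> pairs=11 depth=2 groups=8 -> no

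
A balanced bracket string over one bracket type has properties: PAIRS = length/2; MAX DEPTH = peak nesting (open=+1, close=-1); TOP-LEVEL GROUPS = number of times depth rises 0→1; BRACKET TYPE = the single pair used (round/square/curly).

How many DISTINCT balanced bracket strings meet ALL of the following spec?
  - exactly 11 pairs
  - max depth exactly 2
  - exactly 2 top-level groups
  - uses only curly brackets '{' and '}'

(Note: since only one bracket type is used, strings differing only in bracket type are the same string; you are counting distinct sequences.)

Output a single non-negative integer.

Spec: pairs=11 depth=2 groups=2
Count(depth <= 2) = 10
Count(depth <= 1) = 0
Count(depth == 2) = 10 - 0 = 10

Answer: 10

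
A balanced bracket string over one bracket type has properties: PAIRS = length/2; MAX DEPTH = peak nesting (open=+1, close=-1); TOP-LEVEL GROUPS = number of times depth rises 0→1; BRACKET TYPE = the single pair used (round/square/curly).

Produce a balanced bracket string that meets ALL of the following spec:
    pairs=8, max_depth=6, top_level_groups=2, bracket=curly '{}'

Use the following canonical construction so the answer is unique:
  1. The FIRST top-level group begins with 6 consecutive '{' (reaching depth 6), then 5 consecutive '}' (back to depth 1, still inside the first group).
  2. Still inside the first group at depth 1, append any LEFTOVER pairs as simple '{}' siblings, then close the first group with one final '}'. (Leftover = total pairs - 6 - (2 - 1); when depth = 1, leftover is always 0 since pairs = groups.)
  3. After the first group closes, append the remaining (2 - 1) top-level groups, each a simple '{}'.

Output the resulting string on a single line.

Answer: {{{{{{}}}}}{}}{}

Derivation:
Spec: pairs=8 depth=6 groups=2
Leftover pairs = 8 - 6 - (2-1) = 1
First group: deep chain of depth 6 + 1 sibling pairs
Remaining 1 groups: simple '{}' each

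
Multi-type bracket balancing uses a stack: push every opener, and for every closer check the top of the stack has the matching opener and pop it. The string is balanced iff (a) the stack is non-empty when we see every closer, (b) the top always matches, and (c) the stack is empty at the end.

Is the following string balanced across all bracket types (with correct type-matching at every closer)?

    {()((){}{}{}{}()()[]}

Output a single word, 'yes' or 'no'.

Answer: no

Derivation:
pos 0: push '{'; stack = {
pos 1: push '('; stack = {(
pos 2: ')' matches '('; pop; stack = {
pos 3: push '('; stack = {(
pos 4: push '('; stack = {((
pos 5: ')' matches '('; pop; stack = {(
pos 6: push '{'; stack = {({
pos 7: '}' matches '{'; pop; stack = {(
pos 8: push '{'; stack = {({
pos 9: '}' matches '{'; pop; stack = {(
pos 10: push '{'; stack = {({
pos 11: '}' matches '{'; pop; stack = {(
pos 12: push '{'; stack = {({
pos 13: '}' matches '{'; pop; stack = {(
pos 14: push '('; stack = {((
pos 15: ')' matches '('; pop; stack = {(
pos 16: push '('; stack = {((
pos 17: ')' matches '('; pop; stack = {(
pos 18: push '['; stack = {([
pos 19: ']' matches '['; pop; stack = {(
pos 20: saw closer '}' but top of stack is '(' (expected ')') → INVALID
Verdict: type mismatch at position 20: '}' closes '(' → no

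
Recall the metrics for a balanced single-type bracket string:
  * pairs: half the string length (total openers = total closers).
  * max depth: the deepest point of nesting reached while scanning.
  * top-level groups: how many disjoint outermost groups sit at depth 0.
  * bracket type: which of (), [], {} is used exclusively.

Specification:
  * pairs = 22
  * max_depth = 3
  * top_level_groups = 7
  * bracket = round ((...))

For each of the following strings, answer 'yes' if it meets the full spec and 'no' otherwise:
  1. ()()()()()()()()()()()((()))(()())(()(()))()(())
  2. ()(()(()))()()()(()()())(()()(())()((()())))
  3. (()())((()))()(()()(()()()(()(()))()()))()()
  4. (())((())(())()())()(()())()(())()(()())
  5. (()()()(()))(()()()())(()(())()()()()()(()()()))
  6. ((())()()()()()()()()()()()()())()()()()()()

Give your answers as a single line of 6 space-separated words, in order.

String 1 '()()()()()()()()()()()((()))(()())(()(()))()(())': depth seq [1 0 1 0 1 0 1 0 1 0 1 0 1 0 1 0 1 0 1 0 1 0 1 2 3 2 1 0 1 2 1 2 1 0 1 2 1 2 3 2 1 0 1 0 1 2 1 0]
  -> pairs=24 depth=3 groups=16 -> no
String 2 '()(()(()))()()()(()()())(()()(())()((()())))': depth seq [1 0 1 2 1 2 3 2 1 0 1 0 1 0 1 0 1 2 1 2 1 2 1 0 1 2 1 2 1 2 3 2 1 2 1 2 3 4 3 4 3 2 1 0]
  -> pairs=22 depth=4 groups=7 -> no
String 3 '(()())((()))()(()()(()()()(()(()))()()))()()': depth seq [1 2 1 2 1 0 1 2 3 2 1 0 1 0 1 2 1 2 1 2 3 2 3 2 3 2 3 4 3 4 5 4 3 2 3 2 3 2 1 0 1 0 1 0]
  -> pairs=22 depth=5 groups=6 -> no
String 4 '(())((())(())()())()(()())()(())()(()())': depth seq [1 2 1 0 1 2 3 2 1 2 3 2 1 2 1 2 1 0 1 0 1 2 1 2 1 0 1 0 1 2 1 0 1 0 1 2 1 2 1 0]
  -> pairs=20 depth=3 groups=8 -> no
String 5 '(()()()(()))(()()()())(()(())()()()()()(()()()))': depth seq [1 2 1 2 1 2 1 2 3 2 1 0 1 2 1 2 1 2 1 2 1 0 1 2 1 2 3 2 1 2 1 2 1 2 1 2 1 2 1 2 3 2 3 2 3 2 1 0]
  -> pairs=24 depth=3 groups=3 -> no
String 6 '((())()()()()()()()()()()()()())()()()()()()': depth seq [1 2 3 2 1 2 1 2 1 2 1 2 1 2 1 2 1 2 1 2 1 2 1 2 1 2 1 2 1 2 1 0 1 0 1 0 1 0 1 0 1 0 1 0]
  -> pairs=22 depth=3 groups=7 -> yes

Answer: no no no no no yes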